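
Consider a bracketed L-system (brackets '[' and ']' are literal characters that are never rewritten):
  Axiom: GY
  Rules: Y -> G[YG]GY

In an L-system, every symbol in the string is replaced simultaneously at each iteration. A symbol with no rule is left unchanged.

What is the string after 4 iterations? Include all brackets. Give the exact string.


Step 0: GY
Step 1: GG[YG]GY
Step 2: GG[G[YG]GYG]GG[YG]GY
Step 3: GG[G[G[YG]GYG]GG[YG]GYG]GG[G[YG]GYG]GG[YG]GY
Step 4: GG[G[G[G[YG]GYG]GG[YG]GYG]GG[G[YG]GYG]GG[YG]GYG]GG[G[G[YG]GYG]GG[YG]GYG]GG[G[YG]GYG]GG[YG]GY

Answer: GG[G[G[G[YG]GYG]GG[YG]GYG]GG[G[YG]GYG]GG[YG]GYG]GG[G[G[YG]GYG]GG[YG]GYG]GG[G[YG]GYG]GG[YG]GY


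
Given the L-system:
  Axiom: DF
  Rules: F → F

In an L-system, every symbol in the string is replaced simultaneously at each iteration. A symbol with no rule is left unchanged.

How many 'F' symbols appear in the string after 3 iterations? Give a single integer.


Answer: 1

Derivation:
Step 0: DF  (1 'F')
Step 1: DF  (1 'F')
Step 2: DF  (1 'F')
Step 3: DF  (1 'F')


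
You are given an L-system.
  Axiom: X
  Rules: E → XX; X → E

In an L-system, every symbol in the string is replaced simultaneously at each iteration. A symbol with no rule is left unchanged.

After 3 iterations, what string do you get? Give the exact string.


Answer: EE

Derivation:
Step 0: X
Step 1: E
Step 2: XX
Step 3: EE


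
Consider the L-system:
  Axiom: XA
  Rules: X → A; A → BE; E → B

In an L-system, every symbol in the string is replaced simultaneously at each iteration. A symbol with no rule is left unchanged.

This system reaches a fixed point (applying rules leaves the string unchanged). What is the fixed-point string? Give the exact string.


Step 0: XA
Step 1: ABE
Step 2: BEBB
Step 3: BBBB
Step 4: BBBB  (unchanged — fixed point at step 3)

Answer: BBBB


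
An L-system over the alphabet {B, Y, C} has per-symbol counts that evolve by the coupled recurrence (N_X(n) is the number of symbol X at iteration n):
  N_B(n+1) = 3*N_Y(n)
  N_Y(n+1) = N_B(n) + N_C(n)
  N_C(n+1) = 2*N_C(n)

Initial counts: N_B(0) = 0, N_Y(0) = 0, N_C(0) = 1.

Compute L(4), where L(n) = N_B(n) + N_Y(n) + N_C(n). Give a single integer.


Answer: 51

Derivation:
Step 0: N_B=0, N_Y=0, N_C=1, L=1
Step 1: N_B=0, N_Y=1, N_C=2, L=3
Step 2: N_B=3, N_Y=2, N_C=4, L=9
Step 3: N_B=6, N_Y=7, N_C=8, L=21
Step 4: N_B=21, N_Y=14, N_C=16, L=51


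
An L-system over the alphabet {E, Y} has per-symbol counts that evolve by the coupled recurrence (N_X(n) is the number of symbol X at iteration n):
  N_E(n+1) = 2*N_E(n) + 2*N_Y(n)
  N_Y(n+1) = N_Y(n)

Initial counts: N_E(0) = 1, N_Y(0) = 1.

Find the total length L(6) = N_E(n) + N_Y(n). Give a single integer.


Step 0: N_E=1, N_Y=1, L=2
Step 1: N_E=4, N_Y=1, L=5
Step 2: N_E=10, N_Y=1, L=11
Step 3: N_E=22, N_Y=1, L=23
Step 4: N_E=46, N_Y=1, L=47
Step 5: N_E=94, N_Y=1, L=95
Step 6: N_E=190, N_Y=1, L=191

Answer: 191


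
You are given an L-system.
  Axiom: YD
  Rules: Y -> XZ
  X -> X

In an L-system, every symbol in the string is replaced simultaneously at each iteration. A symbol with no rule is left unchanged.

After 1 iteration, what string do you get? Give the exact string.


Answer: XZD

Derivation:
Step 0: YD
Step 1: XZD


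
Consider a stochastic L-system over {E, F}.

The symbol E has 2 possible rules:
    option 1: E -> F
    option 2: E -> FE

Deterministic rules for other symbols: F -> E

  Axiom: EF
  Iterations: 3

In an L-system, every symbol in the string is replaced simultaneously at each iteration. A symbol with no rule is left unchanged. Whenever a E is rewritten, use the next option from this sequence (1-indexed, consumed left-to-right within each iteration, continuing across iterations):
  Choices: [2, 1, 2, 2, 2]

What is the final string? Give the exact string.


Answer: FEEEFE

Derivation:
Step 0: EF
Step 1: FEE  (used choices [2])
Step 2: EFFE  (used choices [1, 2])
Step 3: FEEEFE  (used choices [2, 2])


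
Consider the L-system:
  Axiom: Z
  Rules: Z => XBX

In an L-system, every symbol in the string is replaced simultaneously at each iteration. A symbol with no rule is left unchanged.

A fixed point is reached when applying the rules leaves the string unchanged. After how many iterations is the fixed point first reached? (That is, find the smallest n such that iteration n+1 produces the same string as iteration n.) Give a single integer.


Step 0: Z
Step 1: XBX
Step 2: XBX  (unchanged — fixed point at step 1)

Answer: 1


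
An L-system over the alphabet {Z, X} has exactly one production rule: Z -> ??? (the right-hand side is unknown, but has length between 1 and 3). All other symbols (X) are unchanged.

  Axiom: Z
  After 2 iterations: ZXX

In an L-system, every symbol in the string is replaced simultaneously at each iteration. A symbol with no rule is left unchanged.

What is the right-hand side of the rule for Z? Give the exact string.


Answer: ZX

Derivation:
Trying Z -> ZX:
  Step 0: Z
  Step 1: ZX
  Step 2: ZXX
Matches the given result.


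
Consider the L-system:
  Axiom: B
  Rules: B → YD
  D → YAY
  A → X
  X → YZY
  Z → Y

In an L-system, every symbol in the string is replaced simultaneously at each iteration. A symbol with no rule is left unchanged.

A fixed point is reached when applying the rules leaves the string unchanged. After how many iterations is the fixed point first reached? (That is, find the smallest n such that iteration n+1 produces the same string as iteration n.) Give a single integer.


Answer: 5

Derivation:
Step 0: B
Step 1: YD
Step 2: YYAY
Step 3: YYXY
Step 4: YYYZYY
Step 5: YYYYYY
Step 6: YYYYYY  (unchanged — fixed point at step 5)


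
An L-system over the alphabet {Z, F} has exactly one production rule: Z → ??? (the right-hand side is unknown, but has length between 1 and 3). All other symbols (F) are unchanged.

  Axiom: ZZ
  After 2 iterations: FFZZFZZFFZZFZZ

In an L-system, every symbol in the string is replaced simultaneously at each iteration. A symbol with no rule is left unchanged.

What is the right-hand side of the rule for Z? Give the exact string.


Trying Z → FZZ:
  Step 0: ZZ
  Step 1: FZZFZZ
  Step 2: FFZZFZZFFZZFZZ
Matches the given result.

Answer: FZZ


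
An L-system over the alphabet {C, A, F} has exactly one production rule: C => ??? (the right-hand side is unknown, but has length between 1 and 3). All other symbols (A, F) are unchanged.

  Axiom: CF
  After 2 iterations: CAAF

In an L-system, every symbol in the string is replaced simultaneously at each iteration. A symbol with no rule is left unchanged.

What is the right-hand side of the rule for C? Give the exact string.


Trying C => CA:
  Step 0: CF
  Step 1: CAF
  Step 2: CAAF
Matches the given result.

Answer: CA


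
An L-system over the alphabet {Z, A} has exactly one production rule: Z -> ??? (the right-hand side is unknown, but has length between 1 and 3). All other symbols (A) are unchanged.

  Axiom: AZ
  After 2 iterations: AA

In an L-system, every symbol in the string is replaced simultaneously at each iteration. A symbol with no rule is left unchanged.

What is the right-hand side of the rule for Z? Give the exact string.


Answer: A

Derivation:
Trying Z -> A:
  Step 0: AZ
  Step 1: AA
  Step 2: AA
Matches the given result.


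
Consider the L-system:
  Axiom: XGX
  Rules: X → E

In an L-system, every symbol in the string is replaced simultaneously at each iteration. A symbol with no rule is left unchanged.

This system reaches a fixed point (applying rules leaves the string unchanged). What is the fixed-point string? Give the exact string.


Step 0: XGX
Step 1: EGE
Step 2: EGE  (unchanged — fixed point at step 1)

Answer: EGE


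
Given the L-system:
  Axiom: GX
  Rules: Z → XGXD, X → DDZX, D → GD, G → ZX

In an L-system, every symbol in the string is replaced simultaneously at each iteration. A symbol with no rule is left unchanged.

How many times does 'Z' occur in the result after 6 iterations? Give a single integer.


Answer: 208

Derivation:
Final string: XGXDDDZXZXGDXGXDDDZXZXGDGDGDXGXDDDZXXGXDDDZXGDGDXGXDDDZXZXGDZXGDZXGDDDZXZXDDZXGDGDGDXGXDDDZXGDGDXGXDDDZXXGXDDDZXGDGDXGXDDDZXZXGDZXGDZXGDDDZXZXDDZXGDGDGDXGXDDDZXXGXDDDZXZXGDXGXDDDZXZXGDGDGDXGXDDDZXXGXDDDZXGDGDXGXDDDZXZXGDZXGDZXGDDDZXZXDDZXGDGDGDXGXDDDZXDDZXZXDDZXGDGDGDXGXDDDZXXGXDDDZXZXGDDDZXZXDDZXGDGDGDXGXDDDZXXGXDDDZXZXGDDDZXZXDDZXGDGDGDXGXDDDZXXGXDDDZXZXGDZXGDZXGDDDZXZXDDZXGDGDGDXGXDDDZXDDZXZXDDZXGDGDGDXGXDDDZXZXGDZXGDDDZXZXDDZXGDGDGDXGXDDDZXXGXDDDZXZXGDXGXDDDZXZXGDXGXDDDZXZXGDGDGDXGXDDDZXXGXDDDZXGDGDXGXDDDZXZXGDZXGDZXGDDDZXZXDDZXGDGDGDXGXDDDZXGDGDXGXDDDZXXGXDDDZXGDGDXGXDDDZXZXGDZXGDZXGDDDZXZXDDZXGDGDGDXGXDDDZXDDZXZXDDZXGDGDGDXGXDDDZXXGXDDDZXZXGDGDGDXGXDDDZXXGXDDDZXGDGDXGXDDDZXZXGDZXGDZXGDDDZXZXDDZXGDGDGDXGXDDDZXDDZXZXDDZXGDGDGDXGXDDDZXXGXDDDZXZXGDXGXDDDZXZXGDXGXDDDZXZXGDGDGDXGXDDDZXXGXDDDZXGDGDXGXDDDZXZXGDZXGDZXGDDDZXZXDDZXGDGDGDXGXDDDZXGDGDXGXDDDZXXGXDDDZXGDGDXGXDDDZXZXGDZXGDZXGDDDZXZXDDZXGDGDGDXGXDDDZXXGXDDDZXZXGDXGXDDDZXZXGDGDGDXGXDDDZXXGXDDDZXGDGDXGXDDDZXZXGDZXGDZXGDDDZXZXDDZXGDGDGDXGXDDDZXDDZXZXDDZXGDGDGDXGXDDDZXXGXDDDZXZXGDDDZXZXDDZXGDGDGDXGXDDDZXXGXDDDZXZXGDDDZXZXDDZXGDGDGDXGXDDDZXXGXDDDZXZXGDZXGDZXGDDDZXZXDDZXGDGDGDXGXDDDZXDDZXZXDDZXGDGDGDXGXDDDZXZXGDZXGDDDZXZXDDZXGDGDGDXGXDDDZXXGXDDDZXZXGDXGXDDDZXZXGDXGXDDDZXZXGDGDGDXGXDDDZXXGXDDDZXGDGDXGXDDDZXZXGDZXGDZXGDDDZXZXDDZXGDGDGDXGXDDDZX
Count of 'Z': 208


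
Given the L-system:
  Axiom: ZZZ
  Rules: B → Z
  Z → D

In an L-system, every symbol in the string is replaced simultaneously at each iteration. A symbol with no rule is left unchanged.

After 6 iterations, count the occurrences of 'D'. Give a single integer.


Answer: 3

Derivation:
Step 0: ZZZ  (0 'D')
Step 1: DDD  (3 'D')
Step 2: DDD  (3 'D')
Step 3: DDD  (3 'D')
Step 4: DDD  (3 'D')
Step 5: DDD  (3 'D')
Step 6: DDD  (3 'D')


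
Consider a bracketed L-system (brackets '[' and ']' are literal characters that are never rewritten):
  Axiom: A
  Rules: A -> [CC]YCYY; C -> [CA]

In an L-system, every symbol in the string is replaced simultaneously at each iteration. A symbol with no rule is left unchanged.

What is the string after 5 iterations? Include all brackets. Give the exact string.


Answer: [[[[[CA][CC]YCYY][[CA][CA]]Y[CA]YY][[[CA][CC]YCYY][[CA][CC]YCYY]]Y[[CA][CC]YCYY]YY][[[[CA][CC]YCYY][[CA][CA]]Y[CA]YY][[[CA][CC]YCYY][[CA][CC]YCYY]]Y[[CA][CC]YCYY]YY]]Y[[[[CA][CC]YCYY][[CA][CA]]Y[CA]YY][[[CA][CC]YCYY][[CA][CC]YCYY]]Y[[CA][CC]YCYY]YY]YY

Derivation:
Step 0: A
Step 1: [CC]YCYY
Step 2: [[CA][CA]]Y[CA]YY
Step 3: [[[CA][CC]YCYY][[CA][CC]YCYY]]Y[[CA][CC]YCYY]YY
Step 4: [[[[CA][CC]YCYY][[CA][CA]]Y[CA]YY][[[CA][CC]YCYY][[CA][CA]]Y[CA]YY]]Y[[[CA][CC]YCYY][[CA][CA]]Y[CA]YY]YY
Step 5: [[[[[CA][CC]YCYY][[CA][CA]]Y[CA]YY][[[CA][CC]YCYY][[CA][CC]YCYY]]Y[[CA][CC]YCYY]YY][[[[CA][CC]YCYY][[CA][CA]]Y[CA]YY][[[CA][CC]YCYY][[CA][CC]YCYY]]Y[[CA][CC]YCYY]YY]]Y[[[[CA][CC]YCYY][[CA][CA]]Y[CA]YY][[[CA][CC]YCYY][[CA][CC]YCYY]]Y[[CA][CC]YCYY]YY]YY


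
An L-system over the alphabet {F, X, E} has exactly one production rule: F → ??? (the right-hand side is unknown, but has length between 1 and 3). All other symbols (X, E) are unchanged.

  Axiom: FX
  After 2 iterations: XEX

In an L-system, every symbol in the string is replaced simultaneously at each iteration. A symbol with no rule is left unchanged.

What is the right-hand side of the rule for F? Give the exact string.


Trying F → XE:
  Step 0: FX
  Step 1: XEX
  Step 2: XEX
Matches the given result.

Answer: XE


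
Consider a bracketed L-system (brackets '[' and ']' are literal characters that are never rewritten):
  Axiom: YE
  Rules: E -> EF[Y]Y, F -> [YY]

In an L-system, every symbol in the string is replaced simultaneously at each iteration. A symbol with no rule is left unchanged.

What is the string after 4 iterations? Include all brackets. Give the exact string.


Answer: YEF[Y]Y[YY][Y]Y[YY][Y]Y[YY][Y]Y

Derivation:
Step 0: YE
Step 1: YEF[Y]Y
Step 2: YEF[Y]Y[YY][Y]Y
Step 3: YEF[Y]Y[YY][Y]Y[YY][Y]Y
Step 4: YEF[Y]Y[YY][Y]Y[YY][Y]Y[YY][Y]Y


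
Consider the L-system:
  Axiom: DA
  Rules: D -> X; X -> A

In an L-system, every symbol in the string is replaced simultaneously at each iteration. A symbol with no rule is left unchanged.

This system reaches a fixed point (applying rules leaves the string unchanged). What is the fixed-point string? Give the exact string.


Step 0: DA
Step 1: XA
Step 2: AA
Step 3: AA  (unchanged — fixed point at step 2)

Answer: AA


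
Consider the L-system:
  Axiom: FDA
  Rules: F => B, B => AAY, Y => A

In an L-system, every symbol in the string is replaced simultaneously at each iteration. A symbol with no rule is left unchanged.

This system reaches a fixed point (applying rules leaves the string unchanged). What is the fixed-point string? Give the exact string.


Answer: AAADA

Derivation:
Step 0: FDA
Step 1: BDA
Step 2: AAYDA
Step 3: AAADA
Step 4: AAADA  (unchanged — fixed point at step 3)


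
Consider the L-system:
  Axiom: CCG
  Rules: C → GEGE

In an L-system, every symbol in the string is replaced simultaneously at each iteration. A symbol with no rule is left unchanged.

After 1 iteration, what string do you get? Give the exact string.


Answer: GEGEGEGEG

Derivation:
Step 0: CCG
Step 1: GEGEGEGEG


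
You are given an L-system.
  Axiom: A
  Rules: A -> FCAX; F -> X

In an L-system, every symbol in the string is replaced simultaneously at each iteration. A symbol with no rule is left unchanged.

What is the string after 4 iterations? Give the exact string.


Answer: XCXCXCFCAXXXX

Derivation:
Step 0: A
Step 1: FCAX
Step 2: XCFCAXX
Step 3: XCXCFCAXXX
Step 4: XCXCXCFCAXXXX


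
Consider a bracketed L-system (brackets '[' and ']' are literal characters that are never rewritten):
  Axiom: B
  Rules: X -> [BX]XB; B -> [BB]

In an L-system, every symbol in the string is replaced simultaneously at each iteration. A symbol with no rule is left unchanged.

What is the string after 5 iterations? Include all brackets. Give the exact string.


Step 0: B
Step 1: [BB]
Step 2: [[BB][BB]]
Step 3: [[[BB][BB]][[BB][BB]]]
Step 4: [[[[BB][BB]][[BB][BB]]][[[BB][BB]][[BB][BB]]]]
Step 5: [[[[[BB][BB]][[BB][BB]]][[[BB][BB]][[BB][BB]]]][[[[BB][BB]][[BB][BB]]][[[BB][BB]][[BB][BB]]]]]

Answer: [[[[[BB][BB]][[BB][BB]]][[[BB][BB]][[BB][BB]]]][[[[BB][BB]][[BB][BB]]][[[BB][BB]][[BB][BB]]]]]


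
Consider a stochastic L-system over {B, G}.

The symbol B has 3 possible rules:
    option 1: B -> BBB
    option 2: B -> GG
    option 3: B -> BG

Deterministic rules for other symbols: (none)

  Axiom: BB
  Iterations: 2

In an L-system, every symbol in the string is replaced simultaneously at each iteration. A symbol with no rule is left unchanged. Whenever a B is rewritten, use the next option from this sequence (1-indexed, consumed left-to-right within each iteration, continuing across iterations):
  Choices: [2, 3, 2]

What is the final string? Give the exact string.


Step 0: BB
Step 1: GGBG  (used choices [2, 3])
Step 2: GGGGG  (used choices [2])

Answer: GGGGG


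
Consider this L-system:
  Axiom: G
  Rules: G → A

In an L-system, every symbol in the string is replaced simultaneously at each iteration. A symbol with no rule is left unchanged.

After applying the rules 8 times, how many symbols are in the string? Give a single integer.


Answer: 1

Derivation:
Step 0: length = 1
Step 1: length = 1
Step 2: length = 1
Step 3: length = 1
Step 4: length = 1
Step 5: length = 1
Step 6: length = 1
Step 7: length = 1
Step 8: length = 1


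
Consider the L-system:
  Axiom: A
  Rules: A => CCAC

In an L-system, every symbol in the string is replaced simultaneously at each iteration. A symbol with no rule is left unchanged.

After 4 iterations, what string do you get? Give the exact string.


Answer: CCCCCCCCACCCC

Derivation:
Step 0: A
Step 1: CCAC
Step 2: CCCCACC
Step 3: CCCCCCACCC
Step 4: CCCCCCCCACCCC


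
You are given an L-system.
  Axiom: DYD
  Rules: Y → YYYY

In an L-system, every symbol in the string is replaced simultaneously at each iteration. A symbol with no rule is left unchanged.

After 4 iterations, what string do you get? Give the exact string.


Answer: DYYYYYYYYYYYYYYYYYYYYYYYYYYYYYYYYYYYYYYYYYYYYYYYYYYYYYYYYYYYYYYYYYYYYYYYYYYYYYYYYYYYYYYYYYYYYYYYYYYYYYYYYYYYYYYYYYYYYYYYYYYYYYYYYYYYYYYYYYYYYYYYYYYYYYYYYYYYYYYYYYYYYYYYYYYYYYYYYYYYYYYYYYYYYYYYYYYYYYYYYYYYYYYYYYYYYYYYYYYYYYYYYYYYYYYYYYYYYYYYYYYYYYYYYYYYYYYYYD

Derivation:
Step 0: DYD
Step 1: DYYYYD
Step 2: DYYYYYYYYYYYYYYYYD
Step 3: DYYYYYYYYYYYYYYYYYYYYYYYYYYYYYYYYYYYYYYYYYYYYYYYYYYYYYYYYYYYYYYYYD
Step 4: DYYYYYYYYYYYYYYYYYYYYYYYYYYYYYYYYYYYYYYYYYYYYYYYYYYYYYYYYYYYYYYYYYYYYYYYYYYYYYYYYYYYYYYYYYYYYYYYYYYYYYYYYYYYYYYYYYYYYYYYYYYYYYYYYYYYYYYYYYYYYYYYYYYYYYYYYYYYYYYYYYYYYYYYYYYYYYYYYYYYYYYYYYYYYYYYYYYYYYYYYYYYYYYYYYYYYYYYYYYYYYYYYYYYYYYYYYYYYYYYYYYYYYYYYYYYYYYYYD


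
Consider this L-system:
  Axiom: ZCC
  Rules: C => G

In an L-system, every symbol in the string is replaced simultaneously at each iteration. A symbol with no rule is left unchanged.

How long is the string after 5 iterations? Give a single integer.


Answer: 3

Derivation:
Step 0: length = 3
Step 1: length = 3
Step 2: length = 3
Step 3: length = 3
Step 4: length = 3
Step 5: length = 3


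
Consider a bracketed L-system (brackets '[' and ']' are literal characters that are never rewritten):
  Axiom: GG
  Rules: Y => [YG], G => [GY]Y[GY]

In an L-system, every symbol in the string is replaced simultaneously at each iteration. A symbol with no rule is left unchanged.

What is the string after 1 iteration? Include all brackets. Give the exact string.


Answer: [GY]Y[GY][GY]Y[GY]

Derivation:
Step 0: GG
Step 1: [GY]Y[GY][GY]Y[GY]


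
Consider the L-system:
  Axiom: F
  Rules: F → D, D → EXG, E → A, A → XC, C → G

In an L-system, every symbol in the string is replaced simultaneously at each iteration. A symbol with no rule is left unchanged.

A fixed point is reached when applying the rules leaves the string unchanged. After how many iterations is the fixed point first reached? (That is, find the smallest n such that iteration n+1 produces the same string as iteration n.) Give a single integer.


Step 0: F
Step 1: D
Step 2: EXG
Step 3: AXG
Step 4: XCXG
Step 5: XGXG
Step 6: XGXG  (unchanged — fixed point at step 5)

Answer: 5


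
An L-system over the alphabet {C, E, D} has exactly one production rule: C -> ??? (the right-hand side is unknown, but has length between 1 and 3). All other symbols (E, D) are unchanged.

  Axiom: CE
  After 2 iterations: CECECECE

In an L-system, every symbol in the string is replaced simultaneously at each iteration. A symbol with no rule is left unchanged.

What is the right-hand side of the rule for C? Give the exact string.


Trying C -> CEC:
  Step 0: CE
  Step 1: CECE
  Step 2: CECECECE
Matches the given result.

Answer: CEC


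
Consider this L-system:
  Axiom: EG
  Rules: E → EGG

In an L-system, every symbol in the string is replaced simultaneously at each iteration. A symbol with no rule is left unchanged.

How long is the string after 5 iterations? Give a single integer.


Step 0: length = 2
Step 1: length = 4
Step 2: length = 6
Step 3: length = 8
Step 4: length = 10
Step 5: length = 12

Answer: 12


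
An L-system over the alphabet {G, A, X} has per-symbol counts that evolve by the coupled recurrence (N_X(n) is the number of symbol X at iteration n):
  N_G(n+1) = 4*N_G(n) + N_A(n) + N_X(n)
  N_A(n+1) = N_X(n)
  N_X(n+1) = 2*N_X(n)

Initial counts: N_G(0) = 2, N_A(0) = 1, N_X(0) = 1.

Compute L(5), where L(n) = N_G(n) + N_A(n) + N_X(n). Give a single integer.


Answer: 2968

Derivation:
Step 0: N_G=2, N_A=1, N_X=1, L=4
Step 1: N_G=10, N_A=1, N_X=2, L=13
Step 2: N_G=43, N_A=2, N_X=4, L=49
Step 3: N_G=178, N_A=4, N_X=8, L=190
Step 4: N_G=724, N_A=8, N_X=16, L=748
Step 5: N_G=2920, N_A=16, N_X=32, L=2968


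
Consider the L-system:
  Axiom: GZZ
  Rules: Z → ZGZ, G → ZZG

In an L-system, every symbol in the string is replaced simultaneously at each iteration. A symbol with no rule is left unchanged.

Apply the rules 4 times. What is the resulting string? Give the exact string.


Step 0: GZZ
Step 1: ZZGZGZZGZ
Step 2: ZGZZGZZZGZGZZZGZGZZGZZZGZGZ
Step 3: ZGZZZGZGZZGZZZGZGZZGZZGZZZGZGZZZGZGZZGZZGZZZGZGZZZGZGZZGZZZGZGZZGZZGZZZGZGZZZGZGZ
Step 4: ZGZZZGZGZZGZZGZZZGZGZZZGZGZZGZZZGZGZZGZZGZZZGZGZZZGZGZZGZZZGZGZZGZZZGZGZZGZZGZZZGZGZZZGZGZZGZZGZZZGZGZZZGZGZZGZZZGZGZZGZZZGZGZZGZZGZZZGZGZZZGZGZZGZZGZZZGZGZZZGZGZZGZZZGZGZZGZZGZZZGZGZZZGZGZZGZZZGZGZZGZZZGZGZZGZZGZZZGZGZZZGZGZZGZZGZZZGZGZZZGZGZ

Answer: ZGZZZGZGZZGZZGZZZGZGZZZGZGZZGZZZGZGZZGZZGZZZGZGZZZGZGZZGZZZGZGZZGZZZGZGZZGZZGZZZGZGZZZGZGZZGZZGZZZGZGZZZGZGZZGZZZGZGZZGZZZGZGZZGZZGZZZGZGZZZGZGZZGZZGZZZGZGZZZGZGZZGZZZGZGZZGZZGZZZGZGZZZGZGZZGZZZGZGZZGZZZGZGZZGZZGZZZGZGZZZGZGZZGZZGZZZGZGZZZGZGZ


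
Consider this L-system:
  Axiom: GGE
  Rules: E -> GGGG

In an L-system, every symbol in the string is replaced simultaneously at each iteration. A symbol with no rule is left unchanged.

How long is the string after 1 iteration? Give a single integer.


Step 0: length = 3
Step 1: length = 6

Answer: 6


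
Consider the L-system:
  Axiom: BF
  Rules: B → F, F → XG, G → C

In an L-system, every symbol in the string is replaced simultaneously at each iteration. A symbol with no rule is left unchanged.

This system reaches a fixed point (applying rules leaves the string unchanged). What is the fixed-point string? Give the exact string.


Answer: XCXC

Derivation:
Step 0: BF
Step 1: FXG
Step 2: XGXC
Step 3: XCXC
Step 4: XCXC  (unchanged — fixed point at step 3)


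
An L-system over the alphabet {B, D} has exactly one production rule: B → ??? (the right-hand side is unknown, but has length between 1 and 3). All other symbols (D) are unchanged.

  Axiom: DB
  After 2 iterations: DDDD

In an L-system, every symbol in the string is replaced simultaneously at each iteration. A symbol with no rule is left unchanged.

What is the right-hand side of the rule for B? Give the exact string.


Answer: DDD

Derivation:
Trying B → DDD:
  Step 0: DB
  Step 1: DDDD
  Step 2: DDDD
Matches the given result.


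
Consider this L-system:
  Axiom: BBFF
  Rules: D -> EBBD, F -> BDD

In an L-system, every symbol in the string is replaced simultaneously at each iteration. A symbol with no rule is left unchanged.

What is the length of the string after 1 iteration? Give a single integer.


Answer: 8

Derivation:
Step 0: length = 4
Step 1: length = 8


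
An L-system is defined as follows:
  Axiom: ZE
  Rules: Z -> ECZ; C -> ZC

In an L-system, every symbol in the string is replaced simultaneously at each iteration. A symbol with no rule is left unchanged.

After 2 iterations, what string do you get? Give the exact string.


Step 0: ZE
Step 1: ECZE
Step 2: EZCECZE

Answer: EZCECZE


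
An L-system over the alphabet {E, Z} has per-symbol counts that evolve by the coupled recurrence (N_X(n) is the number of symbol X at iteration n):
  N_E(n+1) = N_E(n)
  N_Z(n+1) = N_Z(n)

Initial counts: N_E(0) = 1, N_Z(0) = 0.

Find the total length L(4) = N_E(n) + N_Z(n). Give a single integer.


Step 0: N_E=1, N_Z=0, L=1
Step 1: N_E=1, N_Z=0, L=1
Step 2: N_E=1, N_Z=0, L=1
Step 3: N_E=1, N_Z=0, L=1
Step 4: N_E=1, N_Z=0, L=1

Answer: 1


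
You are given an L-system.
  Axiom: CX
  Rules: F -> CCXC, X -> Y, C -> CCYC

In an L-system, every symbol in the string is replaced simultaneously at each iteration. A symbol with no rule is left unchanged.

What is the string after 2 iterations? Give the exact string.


Answer: CCYCCCYCYCCYCY

Derivation:
Step 0: CX
Step 1: CCYCY
Step 2: CCYCCCYCYCCYCY


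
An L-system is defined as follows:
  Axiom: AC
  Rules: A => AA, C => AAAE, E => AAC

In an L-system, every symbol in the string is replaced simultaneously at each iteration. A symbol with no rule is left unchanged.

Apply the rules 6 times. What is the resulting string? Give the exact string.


Answer: AAAAAAAAAAAAAAAAAAAAAAAAAAAAAAAAAAAAAAAAAAAAAAAAAAAAAAAAAAAAAAAAAAAAAAAAAAAAAAAAAAAAAAAAAAAAAAAAAAAAAAAAAAAAAAAAAAAAAAAAAAAAAAAAAAAAAAAAAAAAAAAAAAAAAAAAAAAAAAAAAAAAAAAAAAAAAAAAAAAAAAAAAAAAAAAAAAAAAAAAAAAAAAAAAAAAAAAAAAAAAAAAAAAAAAAAC

Derivation:
Step 0: AC
Step 1: AAAAAE
Step 2: AAAAAAAAAAAAC
Step 3: AAAAAAAAAAAAAAAAAAAAAAAAAAAE
Step 4: AAAAAAAAAAAAAAAAAAAAAAAAAAAAAAAAAAAAAAAAAAAAAAAAAAAAAAAAC
Step 5: AAAAAAAAAAAAAAAAAAAAAAAAAAAAAAAAAAAAAAAAAAAAAAAAAAAAAAAAAAAAAAAAAAAAAAAAAAAAAAAAAAAAAAAAAAAAAAAAAAAAAAAAAAAAAAAAAAAE
Step 6: AAAAAAAAAAAAAAAAAAAAAAAAAAAAAAAAAAAAAAAAAAAAAAAAAAAAAAAAAAAAAAAAAAAAAAAAAAAAAAAAAAAAAAAAAAAAAAAAAAAAAAAAAAAAAAAAAAAAAAAAAAAAAAAAAAAAAAAAAAAAAAAAAAAAAAAAAAAAAAAAAAAAAAAAAAAAAAAAAAAAAAAAAAAAAAAAAAAAAAAAAAAAAAAAAAAAAAAAAAAAAAAAAAAAAAAAC


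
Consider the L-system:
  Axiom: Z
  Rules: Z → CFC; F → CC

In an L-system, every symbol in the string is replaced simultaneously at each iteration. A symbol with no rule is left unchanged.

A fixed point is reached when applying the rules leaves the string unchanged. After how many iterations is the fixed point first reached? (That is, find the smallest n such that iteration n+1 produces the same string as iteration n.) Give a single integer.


Answer: 2

Derivation:
Step 0: Z
Step 1: CFC
Step 2: CCCC
Step 3: CCCC  (unchanged — fixed point at step 2)


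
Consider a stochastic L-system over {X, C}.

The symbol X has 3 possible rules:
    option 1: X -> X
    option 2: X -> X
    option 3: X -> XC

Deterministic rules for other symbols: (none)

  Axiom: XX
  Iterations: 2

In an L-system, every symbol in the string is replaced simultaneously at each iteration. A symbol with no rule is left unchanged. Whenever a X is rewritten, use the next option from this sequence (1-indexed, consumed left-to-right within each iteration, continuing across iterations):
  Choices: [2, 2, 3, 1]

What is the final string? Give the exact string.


Step 0: XX
Step 1: XX  (used choices [2, 2])
Step 2: XCX  (used choices [3, 1])

Answer: XCX


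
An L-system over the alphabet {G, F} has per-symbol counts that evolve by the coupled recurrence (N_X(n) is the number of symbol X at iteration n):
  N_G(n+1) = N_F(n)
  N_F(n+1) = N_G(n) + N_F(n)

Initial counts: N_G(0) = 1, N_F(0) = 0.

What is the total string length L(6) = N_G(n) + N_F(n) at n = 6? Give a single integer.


Step 0: N_G=1, N_F=0, L=1
Step 1: N_G=0, N_F=1, L=1
Step 2: N_G=1, N_F=1, L=2
Step 3: N_G=1, N_F=2, L=3
Step 4: N_G=2, N_F=3, L=5
Step 5: N_G=3, N_F=5, L=8
Step 6: N_G=5, N_F=8, L=13

Answer: 13


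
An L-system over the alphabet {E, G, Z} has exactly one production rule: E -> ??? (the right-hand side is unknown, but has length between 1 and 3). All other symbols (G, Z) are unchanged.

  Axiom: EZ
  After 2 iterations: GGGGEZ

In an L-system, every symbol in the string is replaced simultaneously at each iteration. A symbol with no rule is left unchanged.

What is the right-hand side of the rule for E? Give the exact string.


Answer: GGE

Derivation:
Trying E -> GGE:
  Step 0: EZ
  Step 1: GGEZ
  Step 2: GGGGEZ
Matches the given result.


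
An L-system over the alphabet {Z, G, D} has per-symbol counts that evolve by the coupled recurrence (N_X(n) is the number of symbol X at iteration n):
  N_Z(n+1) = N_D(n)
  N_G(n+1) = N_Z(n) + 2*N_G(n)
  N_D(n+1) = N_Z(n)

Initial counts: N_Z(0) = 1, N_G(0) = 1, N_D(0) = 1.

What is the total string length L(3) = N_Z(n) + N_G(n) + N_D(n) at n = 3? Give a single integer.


Step 0: N_Z=1, N_G=1, N_D=1, L=3
Step 1: N_Z=1, N_G=3, N_D=1, L=5
Step 2: N_Z=1, N_G=7, N_D=1, L=9
Step 3: N_Z=1, N_G=15, N_D=1, L=17

Answer: 17


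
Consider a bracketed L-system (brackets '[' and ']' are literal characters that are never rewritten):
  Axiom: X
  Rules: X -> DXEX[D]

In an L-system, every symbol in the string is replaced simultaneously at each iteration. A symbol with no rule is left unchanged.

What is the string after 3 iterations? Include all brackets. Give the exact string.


Step 0: X
Step 1: DXEX[D]
Step 2: DDXEX[D]EDXEX[D][D]
Step 3: DDDXEX[D]EDXEX[D][D]EDDXEX[D]EDXEX[D][D][D]

Answer: DDDXEX[D]EDXEX[D][D]EDDXEX[D]EDXEX[D][D][D]


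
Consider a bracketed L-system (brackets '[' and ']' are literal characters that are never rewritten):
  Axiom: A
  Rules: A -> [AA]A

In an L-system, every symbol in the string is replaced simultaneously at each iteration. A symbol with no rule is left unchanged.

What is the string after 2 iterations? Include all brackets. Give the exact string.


Answer: [[AA]A[AA]A][AA]A

Derivation:
Step 0: A
Step 1: [AA]A
Step 2: [[AA]A[AA]A][AA]A


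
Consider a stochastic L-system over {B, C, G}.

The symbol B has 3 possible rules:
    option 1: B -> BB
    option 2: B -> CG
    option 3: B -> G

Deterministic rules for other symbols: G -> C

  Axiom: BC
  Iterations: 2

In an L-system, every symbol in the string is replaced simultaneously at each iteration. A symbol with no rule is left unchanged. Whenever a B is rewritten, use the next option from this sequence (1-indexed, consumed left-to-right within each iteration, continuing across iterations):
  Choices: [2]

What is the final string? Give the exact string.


Answer: CCC

Derivation:
Step 0: BC
Step 1: CGC  (used choices [2])
Step 2: CCC  (used choices [])


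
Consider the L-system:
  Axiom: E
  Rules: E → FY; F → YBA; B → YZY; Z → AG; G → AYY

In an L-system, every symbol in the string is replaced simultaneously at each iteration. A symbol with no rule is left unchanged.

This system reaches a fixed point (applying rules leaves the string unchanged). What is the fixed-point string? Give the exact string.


Answer: YYAAYYYAY

Derivation:
Step 0: E
Step 1: FY
Step 2: YBAY
Step 3: YYZYAY
Step 4: YYAGYAY
Step 5: YYAAYYYAY
Step 6: YYAAYYYAY  (unchanged — fixed point at step 5)


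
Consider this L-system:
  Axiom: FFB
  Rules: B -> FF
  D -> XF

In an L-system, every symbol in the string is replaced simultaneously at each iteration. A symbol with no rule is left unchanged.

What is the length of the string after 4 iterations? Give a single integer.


Step 0: length = 3
Step 1: length = 4
Step 2: length = 4
Step 3: length = 4
Step 4: length = 4

Answer: 4


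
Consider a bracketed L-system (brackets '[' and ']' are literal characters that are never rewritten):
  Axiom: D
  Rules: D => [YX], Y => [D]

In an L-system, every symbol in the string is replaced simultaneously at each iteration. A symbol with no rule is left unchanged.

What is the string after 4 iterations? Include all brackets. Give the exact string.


Step 0: D
Step 1: [YX]
Step 2: [[D]X]
Step 3: [[[YX]]X]
Step 4: [[[[D]X]]X]

Answer: [[[[D]X]]X]


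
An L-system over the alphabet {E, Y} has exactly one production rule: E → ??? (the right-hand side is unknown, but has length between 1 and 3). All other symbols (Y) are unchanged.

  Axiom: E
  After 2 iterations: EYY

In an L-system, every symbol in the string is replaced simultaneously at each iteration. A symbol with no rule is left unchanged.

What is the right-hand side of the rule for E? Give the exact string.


Trying E → EY:
  Step 0: E
  Step 1: EY
  Step 2: EYY
Matches the given result.

Answer: EY


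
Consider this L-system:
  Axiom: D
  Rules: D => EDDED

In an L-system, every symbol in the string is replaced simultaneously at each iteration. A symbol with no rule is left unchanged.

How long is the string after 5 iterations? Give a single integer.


Step 0: length = 1
Step 1: length = 5
Step 2: length = 17
Step 3: length = 53
Step 4: length = 161
Step 5: length = 485

Answer: 485


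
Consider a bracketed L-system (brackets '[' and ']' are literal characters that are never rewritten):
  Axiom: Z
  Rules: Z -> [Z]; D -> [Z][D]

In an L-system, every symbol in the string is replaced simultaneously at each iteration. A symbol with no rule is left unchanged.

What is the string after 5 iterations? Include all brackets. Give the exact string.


Step 0: Z
Step 1: [Z]
Step 2: [[Z]]
Step 3: [[[Z]]]
Step 4: [[[[Z]]]]
Step 5: [[[[[Z]]]]]

Answer: [[[[[Z]]]]]


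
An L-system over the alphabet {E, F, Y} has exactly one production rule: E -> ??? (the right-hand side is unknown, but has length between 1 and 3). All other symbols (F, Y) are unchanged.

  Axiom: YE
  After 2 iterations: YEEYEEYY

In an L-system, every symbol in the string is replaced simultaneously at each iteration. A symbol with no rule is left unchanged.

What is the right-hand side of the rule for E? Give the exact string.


Trying E -> EEY:
  Step 0: YE
  Step 1: YEEY
  Step 2: YEEYEEYY
Matches the given result.

Answer: EEY


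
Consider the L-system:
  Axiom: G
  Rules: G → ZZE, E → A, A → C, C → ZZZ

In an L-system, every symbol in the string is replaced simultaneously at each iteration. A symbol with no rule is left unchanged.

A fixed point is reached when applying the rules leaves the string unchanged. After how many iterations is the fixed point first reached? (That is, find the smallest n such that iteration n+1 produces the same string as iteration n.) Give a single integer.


Answer: 4

Derivation:
Step 0: G
Step 1: ZZE
Step 2: ZZA
Step 3: ZZC
Step 4: ZZZZZ
Step 5: ZZZZZ  (unchanged — fixed point at step 4)


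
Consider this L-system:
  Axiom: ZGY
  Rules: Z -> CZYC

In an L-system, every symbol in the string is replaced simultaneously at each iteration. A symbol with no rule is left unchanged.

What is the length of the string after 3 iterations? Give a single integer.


Step 0: length = 3
Step 1: length = 6
Step 2: length = 9
Step 3: length = 12

Answer: 12


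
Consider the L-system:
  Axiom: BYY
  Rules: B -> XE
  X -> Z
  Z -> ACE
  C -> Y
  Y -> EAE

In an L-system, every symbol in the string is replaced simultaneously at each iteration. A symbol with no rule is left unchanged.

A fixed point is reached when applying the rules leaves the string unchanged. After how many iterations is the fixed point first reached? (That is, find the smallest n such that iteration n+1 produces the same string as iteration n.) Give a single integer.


Answer: 5

Derivation:
Step 0: BYY
Step 1: XEEAEEAE
Step 2: ZEEAEEAE
Step 3: ACEEEAEEAE
Step 4: AYEEEAEEAE
Step 5: AEAEEEEAEEAE
Step 6: AEAEEEEAEEAE  (unchanged — fixed point at step 5)


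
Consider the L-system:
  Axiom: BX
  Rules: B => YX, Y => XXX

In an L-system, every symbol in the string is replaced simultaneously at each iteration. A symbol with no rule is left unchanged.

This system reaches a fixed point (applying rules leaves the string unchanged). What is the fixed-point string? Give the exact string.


Answer: XXXXX

Derivation:
Step 0: BX
Step 1: YXX
Step 2: XXXXX
Step 3: XXXXX  (unchanged — fixed point at step 2)


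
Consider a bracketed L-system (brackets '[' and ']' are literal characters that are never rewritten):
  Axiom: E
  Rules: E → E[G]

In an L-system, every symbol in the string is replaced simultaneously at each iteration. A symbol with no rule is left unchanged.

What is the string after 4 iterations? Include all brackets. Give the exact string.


Answer: E[G][G][G][G]

Derivation:
Step 0: E
Step 1: E[G]
Step 2: E[G][G]
Step 3: E[G][G][G]
Step 4: E[G][G][G][G]


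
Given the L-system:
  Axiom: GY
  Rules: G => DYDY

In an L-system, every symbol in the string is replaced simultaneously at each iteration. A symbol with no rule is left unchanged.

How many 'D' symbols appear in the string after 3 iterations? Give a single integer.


Step 0: GY  (0 'D')
Step 1: DYDYY  (2 'D')
Step 2: DYDYY  (2 'D')
Step 3: DYDYY  (2 'D')

Answer: 2


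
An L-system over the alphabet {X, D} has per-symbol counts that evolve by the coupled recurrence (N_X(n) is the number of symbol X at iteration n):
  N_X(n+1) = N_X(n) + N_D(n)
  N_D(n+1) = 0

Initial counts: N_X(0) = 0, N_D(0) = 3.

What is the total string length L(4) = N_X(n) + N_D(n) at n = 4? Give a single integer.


Step 0: N_X=0, N_D=3, L=3
Step 1: N_X=3, N_D=0, L=3
Step 2: N_X=3, N_D=0, L=3
Step 3: N_X=3, N_D=0, L=3
Step 4: N_X=3, N_D=0, L=3

Answer: 3


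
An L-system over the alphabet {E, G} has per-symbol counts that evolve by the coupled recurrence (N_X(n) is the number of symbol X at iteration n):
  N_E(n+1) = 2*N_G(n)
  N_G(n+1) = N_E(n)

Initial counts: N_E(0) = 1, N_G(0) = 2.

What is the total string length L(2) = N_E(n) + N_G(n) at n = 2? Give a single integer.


Answer: 6

Derivation:
Step 0: N_E=1, N_G=2, L=3
Step 1: N_E=4, N_G=1, L=5
Step 2: N_E=2, N_G=4, L=6


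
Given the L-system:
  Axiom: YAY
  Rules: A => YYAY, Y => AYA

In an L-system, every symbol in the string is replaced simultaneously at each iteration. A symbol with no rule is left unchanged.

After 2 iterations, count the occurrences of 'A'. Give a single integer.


Step 0: YAY  (1 'A')
Step 1: AYAYYAYAYA  (5 'A')
Step 2: YYAYAYAYYAYAYAAYAYYAYAYAYYAYAYAYYAY  (15 'A')

Answer: 15


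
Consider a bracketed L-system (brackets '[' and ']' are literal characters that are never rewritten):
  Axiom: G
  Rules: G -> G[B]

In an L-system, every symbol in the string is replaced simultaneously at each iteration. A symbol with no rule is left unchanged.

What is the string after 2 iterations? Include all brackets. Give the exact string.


Step 0: G
Step 1: G[B]
Step 2: G[B][B]

Answer: G[B][B]


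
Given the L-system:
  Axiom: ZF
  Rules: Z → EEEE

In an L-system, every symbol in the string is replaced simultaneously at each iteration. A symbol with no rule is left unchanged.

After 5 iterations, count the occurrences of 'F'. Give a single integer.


Step 0: ZF  (1 'F')
Step 1: EEEEF  (1 'F')
Step 2: EEEEF  (1 'F')
Step 3: EEEEF  (1 'F')
Step 4: EEEEF  (1 'F')
Step 5: EEEEF  (1 'F')

Answer: 1


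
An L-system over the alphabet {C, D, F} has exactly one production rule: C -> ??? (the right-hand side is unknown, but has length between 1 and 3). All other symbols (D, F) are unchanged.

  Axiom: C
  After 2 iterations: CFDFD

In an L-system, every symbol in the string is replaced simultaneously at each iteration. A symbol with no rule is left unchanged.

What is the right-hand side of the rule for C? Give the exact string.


Answer: CFD

Derivation:
Trying C -> CFD:
  Step 0: C
  Step 1: CFD
  Step 2: CFDFD
Matches the given result.


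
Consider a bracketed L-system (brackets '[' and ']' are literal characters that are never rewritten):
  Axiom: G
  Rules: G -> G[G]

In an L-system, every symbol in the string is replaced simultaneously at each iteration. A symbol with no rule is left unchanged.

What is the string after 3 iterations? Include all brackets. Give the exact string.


Answer: G[G][G[G]][G[G][G[G]]]

Derivation:
Step 0: G
Step 1: G[G]
Step 2: G[G][G[G]]
Step 3: G[G][G[G]][G[G][G[G]]]


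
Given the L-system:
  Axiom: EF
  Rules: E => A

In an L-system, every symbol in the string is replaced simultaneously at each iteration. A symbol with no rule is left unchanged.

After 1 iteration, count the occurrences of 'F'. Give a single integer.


Answer: 1

Derivation:
Step 0: EF  (1 'F')
Step 1: AF  (1 'F')


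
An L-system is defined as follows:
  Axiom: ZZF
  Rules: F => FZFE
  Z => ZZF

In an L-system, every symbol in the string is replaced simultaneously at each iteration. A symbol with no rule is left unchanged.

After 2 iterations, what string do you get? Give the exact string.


Step 0: ZZF
Step 1: ZZFZZFFZFE
Step 2: ZZFZZFFZFEZZFZZFFZFEFZFEZZFFZFEE

Answer: ZZFZZFFZFEZZFZZFFZFEFZFEZZFFZFEE


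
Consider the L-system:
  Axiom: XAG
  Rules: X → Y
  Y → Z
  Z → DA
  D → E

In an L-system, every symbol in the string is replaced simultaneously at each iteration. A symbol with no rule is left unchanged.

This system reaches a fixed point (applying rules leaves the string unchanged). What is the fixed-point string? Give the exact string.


Step 0: XAG
Step 1: YAG
Step 2: ZAG
Step 3: DAAG
Step 4: EAAG
Step 5: EAAG  (unchanged — fixed point at step 4)

Answer: EAAG


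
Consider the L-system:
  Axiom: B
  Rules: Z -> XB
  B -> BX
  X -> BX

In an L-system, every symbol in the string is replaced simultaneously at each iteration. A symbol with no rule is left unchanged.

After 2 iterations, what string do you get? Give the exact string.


Step 0: B
Step 1: BX
Step 2: BXBX

Answer: BXBX
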